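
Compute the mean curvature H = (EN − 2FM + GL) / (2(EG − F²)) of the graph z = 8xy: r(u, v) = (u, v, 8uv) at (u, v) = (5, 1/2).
H = -1280*sqrt(33)/373527

With E = 64*v^2 + 1, F = 64*u*v, G = 64*u^2 + 1, L = 0, M = 8/sqrt(64*u^2 + 64*v^2 + 1), N = 0, assemble
  H = (EN − 2FM + GL) / (2(EG − F²)) = -512*u*v/(64*u^2 + 64*v^2 + 1)^(3/2).
At (u, v) = (5, 1/2): H = -1280*sqrt(33)/373527.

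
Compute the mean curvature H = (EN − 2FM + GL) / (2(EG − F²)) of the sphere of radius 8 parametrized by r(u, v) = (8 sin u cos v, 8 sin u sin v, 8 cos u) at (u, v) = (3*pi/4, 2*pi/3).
H = -1/8

With E = 64, F = 0, G = 64*sin(u)^2, L = -8*sin(u)/Abs(sin(u)), M = 0, N = -8*sin(u)^3/Abs(sin(u)), assemble
  H = (EN − 2FM + GL) / (2(EG − F²)) = -sin(u)/(8*Abs(sin(u))).
At (u, v) = (3*pi/4, 2*pi/3): H = -1/8.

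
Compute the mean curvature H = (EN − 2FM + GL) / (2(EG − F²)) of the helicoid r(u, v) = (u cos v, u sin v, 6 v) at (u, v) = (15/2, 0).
H = 0

With E = 1, F = 0, G = u^2 + 36, L = 0, M = -6/sqrt(u^2 + 36), N = 0, assemble
  H = (EN − 2FM + GL) / (2(EG − F²)) = 0.
At (u, v) = (15/2, 0): H = 0.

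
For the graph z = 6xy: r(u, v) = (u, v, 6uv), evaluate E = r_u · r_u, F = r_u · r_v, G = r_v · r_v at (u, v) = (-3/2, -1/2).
E = 10;  F = 27;  G = 82

Partials: r_u = (1, 0, 6*v), r_v = (0, 1, 6*u). As functions of (u, v):
  E = r_u · r_u = 36*v^2 + 1,
  F = r_u · r_v = 36*u*v,
  G = r_v · r_v = 36*u^2 + 1.
Evaluating at (u, v) = (-3/2, -1/2): E = 10, F = 27, G = 82.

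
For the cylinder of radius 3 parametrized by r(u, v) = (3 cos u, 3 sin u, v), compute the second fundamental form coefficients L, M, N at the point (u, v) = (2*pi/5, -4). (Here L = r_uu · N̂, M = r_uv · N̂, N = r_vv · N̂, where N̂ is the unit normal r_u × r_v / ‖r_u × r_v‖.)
L = -3;  M = 0;  N = 0

Compute the unit normal N̂(u, v) = (cos(u), sin(u), 0), and the second partials r_uu, r_uv, r_vv. Take dot products:
  L(u, v) = r_uu · N̂ = -3,
  M(u, v) = r_uv · N̂ = 0,
  N(u, v) = r_vv · N̂ = 0.
Evaluating at (u, v) = (2*pi/5, -4):
  L = -3, M = 0, N = 0.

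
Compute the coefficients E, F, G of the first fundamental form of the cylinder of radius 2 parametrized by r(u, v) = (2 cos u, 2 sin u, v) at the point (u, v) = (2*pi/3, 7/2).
E = 4;  F = 0;  G = 1

Partials: r_u = (-2*sin(u), 2*cos(u), 0), r_v = (0, 0, 1). As functions of (u, v):
  E = r_u · r_u = 4,
  F = r_u · r_v = 0,
  G = r_v · r_v = 1.
Evaluating at (u, v) = (2*pi/3, 7/2): E = 4, F = 0, G = 1.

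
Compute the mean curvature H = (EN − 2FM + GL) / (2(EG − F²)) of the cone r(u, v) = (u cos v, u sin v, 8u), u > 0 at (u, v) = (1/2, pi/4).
H = 8*sqrt(65)/65

With E = 65, F = 0, G = u^2, L = 0, M = 0, N = 8*sqrt(65)*u^2/(65*Abs(u)), assemble
  H = (EN − 2FM + GL) / (2(EG − F²)) = 4*sqrt(65)/(65*Abs(u)).
At (u, v) = (1/2, pi/4): H = 8*sqrt(65)/65.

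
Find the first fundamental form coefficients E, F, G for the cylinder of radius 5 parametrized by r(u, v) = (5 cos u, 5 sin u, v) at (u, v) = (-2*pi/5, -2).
E = 25;  F = 0;  G = 1

Partials: r_u = (-5*sin(u), 5*cos(u), 0), r_v = (0, 0, 1). As functions of (u, v):
  E = r_u · r_u = 25,
  F = r_u · r_v = 0,
  G = r_v · r_v = 1.
Evaluating at (u, v) = (-2*pi/5, -2): E = 25, F = 0, G = 1.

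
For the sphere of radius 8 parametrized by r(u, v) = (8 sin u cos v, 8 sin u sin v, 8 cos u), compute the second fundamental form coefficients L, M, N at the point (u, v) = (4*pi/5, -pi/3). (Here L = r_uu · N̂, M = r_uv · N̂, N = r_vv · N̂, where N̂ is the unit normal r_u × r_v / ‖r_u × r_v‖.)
L = -8;  M = 0;  N = -5 + sqrt(5)

Compute the unit normal N̂(u, v) = (sin(u)^2*cos(v)/Abs(sin(u)), sin(u)^2*sin(v)/Abs(sin(u)), sin(2*u)/(2*Abs(sin(u)))), and the second partials r_uu, r_uv, r_vv. Take dot products:
  L(u, v) = r_uu · N̂ = -8*sin(u)/Abs(sin(u)),
  M(u, v) = r_uv · N̂ = 0,
  N(u, v) = r_vv · N̂ = -8*sin(u)^3/Abs(sin(u)).
Evaluating at (u, v) = (4*pi/5, -pi/3):
  L = -8, M = 0, N = -5 + sqrt(5).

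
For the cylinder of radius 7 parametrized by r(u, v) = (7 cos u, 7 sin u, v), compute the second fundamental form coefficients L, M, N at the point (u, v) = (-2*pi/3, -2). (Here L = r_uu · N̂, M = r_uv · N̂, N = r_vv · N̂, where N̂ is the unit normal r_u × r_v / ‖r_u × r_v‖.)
L = -7;  M = 0;  N = 0

Compute the unit normal N̂(u, v) = (cos(u), sin(u), 0), and the second partials r_uu, r_uv, r_vv. Take dot products:
  L(u, v) = r_uu · N̂ = -7,
  M(u, v) = r_uv · N̂ = 0,
  N(u, v) = r_vv · N̂ = 0.
Evaluating at (u, v) = (-2*pi/3, -2):
  L = -7, M = 0, N = 0.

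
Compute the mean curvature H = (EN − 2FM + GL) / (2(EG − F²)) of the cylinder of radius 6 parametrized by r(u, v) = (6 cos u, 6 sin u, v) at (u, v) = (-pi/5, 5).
H = -1/12

With E = 36, F = 0, G = 1, L = -6, M = 0, N = 0, assemble
  H = (EN − 2FM + GL) / (2(EG − F²)) = -1/12.
At (u, v) = (-pi/5, 5): H = -1/12.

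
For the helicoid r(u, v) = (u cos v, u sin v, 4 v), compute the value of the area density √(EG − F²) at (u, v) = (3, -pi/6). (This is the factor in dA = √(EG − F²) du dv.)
√(EG − F²)|_{(3, -pi/6)} = 5

E = 1, F = 0, G = u^2 + 16, so EG − F² = u^2 + 16. Taking the positive square root: √(EG − F²) = sqrt(u^2 + 16). At (u, v) = (3, -pi/6): 5.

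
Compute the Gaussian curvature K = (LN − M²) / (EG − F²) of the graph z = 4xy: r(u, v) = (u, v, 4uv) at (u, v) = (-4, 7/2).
K = -16/205209

Coefficients of the first fundamental form: E = 16*v^2 + 1, F = 16*u*v, G = 16*u^2 + 1.
Coefficients of the second fundamental form: L = 0, M = 4/sqrt(16*u^2 + 16*v^2 + 1), N = 0.
Assemble K = (LN − M²)/(EG − F²) = -16/(256*u^4 + 512*u^2*v^2 + 32*u^2 + 256*v^4 + 32*v^2 + 1). At (u, v) = (-4, 7/2): K = -16/205209.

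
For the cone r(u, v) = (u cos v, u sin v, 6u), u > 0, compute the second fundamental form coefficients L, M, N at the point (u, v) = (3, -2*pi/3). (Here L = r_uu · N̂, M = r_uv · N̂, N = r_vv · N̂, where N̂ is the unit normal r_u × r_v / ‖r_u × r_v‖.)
L = 0;  M = 0;  N = 18*sqrt(37)/37

Compute the unit normal N̂(u, v) = (-6*sqrt(37)*u*cos(v)/(37*Abs(u)), -6*sqrt(37)*u*sin(v)/(37*Abs(u)), sqrt(37)*u/(37*Abs(u))), and the second partials r_uu, r_uv, r_vv. Take dot products:
  L(u, v) = r_uu · N̂ = 0,
  M(u, v) = r_uv · N̂ = 0,
  N(u, v) = r_vv · N̂ = 6*sqrt(37)*u^2/(37*Abs(u)).
Evaluating at (u, v) = (3, -2*pi/3):
  L = 0, M = 0, N = 18*sqrt(37)/37.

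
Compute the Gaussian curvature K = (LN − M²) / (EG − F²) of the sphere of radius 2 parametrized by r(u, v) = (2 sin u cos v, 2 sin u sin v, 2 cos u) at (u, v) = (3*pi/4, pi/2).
K = 1/4

Coefficients of the first fundamental form: E = 4, F = 0, G = 4*sin(u)^2.
Coefficients of the second fundamental form: L = -2*sin(u)/Abs(sin(u)), M = 0, N = -2*sin(u)^3/Abs(sin(u)).
Assemble K = (LN − M²)/(EG − F²) = 1/4. At (u, v) = (3*pi/4, pi/2): K = 1/4.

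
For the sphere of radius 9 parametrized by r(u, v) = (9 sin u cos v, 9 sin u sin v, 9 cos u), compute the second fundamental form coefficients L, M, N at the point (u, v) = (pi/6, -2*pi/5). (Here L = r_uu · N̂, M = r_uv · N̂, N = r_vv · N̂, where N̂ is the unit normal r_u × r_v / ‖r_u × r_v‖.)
L = -9;  M = 0;  N = -9/4

Compute the unit normal N̂(u, v) = (sin(u)^2*cos(v)/Abs(sin(u)), sin(u)^2*sin(v)/Abs(sin(u)), sin(2*u)/(2*Abs(sin(u)))), and the second partials r_uu, r_uv, r_vv. Take dot products:
  L(u, v) = r_uu · N̂ = -9*sin(u)/Abs(sin(u)),
  M(u, v) = r_uv · N̂ = 0,
  N(u, v) = r_vv · N̂ = -9*sin(u)^3/Abs(sin(u)).
Evaluating at (u, v) = (pi/6, -2*pi/5):
  L = -9, M = 0, N = -9/4.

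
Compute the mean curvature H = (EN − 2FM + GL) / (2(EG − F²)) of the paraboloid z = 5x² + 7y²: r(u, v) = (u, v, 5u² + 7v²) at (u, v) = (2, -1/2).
H = 1019*sqrt(2)/4500

With E = 100*u^2 + 1, F = 140*u*v, G = 196*v^2 + 1, L = 10/sqrt(100*u^2 + 196*v^2 + 1), M = 0, N = 14/sqrt(100*u^2 + 196*v^2 + 1), assemble
  H = (EN − 2FM + GL) / (2(EG − F²)) = 4*(175*u^2 + 245*v^2 + 3)/(100*u^2 + 196*v^2 + 1)^(3/2).
At (u, v) = (2, -1/2): H = 1019*sqrt(2)/4500.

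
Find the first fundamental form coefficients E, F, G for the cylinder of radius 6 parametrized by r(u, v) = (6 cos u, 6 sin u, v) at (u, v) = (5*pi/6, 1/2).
E = 36;  F = 0;  G = 1

Partials: r_u = (-6*sin(u), 6*cos(u), 0), r_v = (0, 0, 1). As functions of (u, v):
  E = r_u · r_u = 36,
  F = r_u · r_v = 0,
  G = r_v · r_v = 1.
Evaluating at (u, v) = (5*pi/6, 1/2): E = 36, F = 0, G = 1.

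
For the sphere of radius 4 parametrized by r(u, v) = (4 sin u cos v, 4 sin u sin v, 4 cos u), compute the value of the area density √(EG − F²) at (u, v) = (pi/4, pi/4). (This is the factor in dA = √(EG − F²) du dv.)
√(EG − F²)|_{(pi/4, pi/4)} = 8*sqrt(2)

E = 16, F = 0, G = 16*sin(u)^2, so EG − F² = 256*sin(u)^2. Taking the positive square root: √(EG − F²) = 16*Abs(sin(u)). At (u, v) = (pi/4, pi/4): 8*sqrt(2).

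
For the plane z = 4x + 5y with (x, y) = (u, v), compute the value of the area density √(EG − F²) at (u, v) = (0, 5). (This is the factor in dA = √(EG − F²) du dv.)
√(EG − F²)|_{(0, 5)} = sqrt(42)

E = 17, F = 20, G = 26, so EG − F² = 42. Taking the positive square root: √(EG − F²) = sqrt(42). At (u, v) = (0, 5): sqrt(42).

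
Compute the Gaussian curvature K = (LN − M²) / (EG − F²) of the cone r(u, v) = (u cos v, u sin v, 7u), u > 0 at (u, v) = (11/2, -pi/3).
K = 0

Coefficients of the first fundamental form: E = 50, F = 0, G = u^2.
Coefficients of the second fundamental form: L = 0, M = 0, N = 7*sqrt(2)*u^2/(10*Abs(u)).
Assemble K = (LN − M²)/(EG − F²) = 0. At (u, v) = (11/2, -pi/3): K = 0.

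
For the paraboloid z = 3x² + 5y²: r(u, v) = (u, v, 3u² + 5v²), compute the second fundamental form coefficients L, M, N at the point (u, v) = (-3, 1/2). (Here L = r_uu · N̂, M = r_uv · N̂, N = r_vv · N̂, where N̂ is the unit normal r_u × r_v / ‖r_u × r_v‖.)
L = 3*sqrt(14)/35;  M = 0;  N = sqrt(14)/7

Compute the unit normal N̂(u, v) = (-6*u/sqrt(36*u^2 + 100*v^2 + 1), -10*v/sqrt(36*u^2 + 100*v^2 + 1), 1/sqrt(36*u^2 + 100*v^2 + 1)), and the second partials r_uu, r_uv, r_vv. Take dot products:
  L(u, v) = r_uu · N̂ = 6/sqrt(36*u^2 + 100*v^2 + 1),
  M(u, v) = r_uv · N̂ = 0,
  N(u, v) = r_vv · N̂ = 10/sqrt(36*u^2 + 100*v^2 + 1).
Evaluating at (u, v) = (-3, 1/2):
  L = 3*sqrt(14)/35, M = 0, N = sqrt(14)/7.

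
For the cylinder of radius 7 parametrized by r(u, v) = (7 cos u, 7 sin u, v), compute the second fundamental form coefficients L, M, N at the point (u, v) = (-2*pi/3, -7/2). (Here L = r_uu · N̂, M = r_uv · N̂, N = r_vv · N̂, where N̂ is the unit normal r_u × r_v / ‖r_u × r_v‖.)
L = -7;  M = 0;  N = 0

Compute the unit normal N̂(u, v) = (cos(u), sin(u), 0), and the second partials r_uu, r_uv, r_vv. Take dot products:
  L(u, v) = r_uu · N̂ = -7,
  M(u, v) = r_uv · N̂ = 0,
  N(u, v) = r_vv · N̂ = 0.
Evaluating at (u, v) = (-2*pi/3, -7/2):
  L = -7, M = 0, N = 0.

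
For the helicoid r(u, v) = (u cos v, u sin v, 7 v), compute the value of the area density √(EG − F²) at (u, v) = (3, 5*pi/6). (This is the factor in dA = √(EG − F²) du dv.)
√(EG − F²)|_{(3, 5*pi/6)} = sqrt(58)

E = 1, F = 0, G = u^2 + 49, so EG − F² = u^2 + 49. Taking the positive square root: √(EG − F²) = sqrt(u^2 + 49). At (u, v) = (3, 5*pi/6): sqrt(58).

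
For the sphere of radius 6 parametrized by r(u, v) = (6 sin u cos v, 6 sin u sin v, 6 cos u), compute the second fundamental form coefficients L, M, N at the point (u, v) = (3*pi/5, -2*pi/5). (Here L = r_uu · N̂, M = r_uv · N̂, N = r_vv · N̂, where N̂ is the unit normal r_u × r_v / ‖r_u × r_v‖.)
L = -6;  M = 0;  N = -15/4 - 3*sqrt(5)/4

Compute the unit normal N̂(u, v) = (sin(u)^2*cos(v)/Abs(sin(u)), sin(u)^2*sin(v)/Abs(sin(u)), sin(2*u)/(2*Abs(sin(u)))), and the second partials r_uu, r_uv, r_vv. Take dot products:
  L(u, v) = r_uu · N̂ = -6*sin(u)/Abs(sin(u)),
  M(u, v) = r_uv · N̂ = 0,
  N(u, v) = r_vv · N̂ = -6*sin(u)^3/Abs(sin(u)).
Evaluating at (u, v) = (3*pi/5, -2*pi/5):
  L = -6, M = 0, N = -15/4 - 3*sqrt(5)/4.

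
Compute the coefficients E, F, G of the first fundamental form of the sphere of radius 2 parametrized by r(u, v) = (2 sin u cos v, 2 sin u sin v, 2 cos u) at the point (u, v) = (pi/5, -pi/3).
E = 4;  F = 0;  G = 5/2 - sqrt(5)/2

Partials: r_u = (2*cos(u)*cos(v), 2*sin(v)*cos(u), -2*sin(u)), r_v = (-2*sin(u)*sin(v), 2*sin(u)*cos(v), 0). As functions of (u, v):
  E = r_u · r_u = 4,
  F = r_u · r_v = 0,
  G = r_v · r_v = 4*sin(u)^2.
Evaluating at (u, v) = (pi/5, -pi/3): E = 4, F = 0, G = 5/2 - sqrt(5)/2.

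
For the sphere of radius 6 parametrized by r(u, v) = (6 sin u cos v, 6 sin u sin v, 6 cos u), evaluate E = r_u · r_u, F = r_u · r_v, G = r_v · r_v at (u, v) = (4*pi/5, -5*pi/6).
E = 36;  F = 0;  G = 45/2 - 9*sqrt(5)/2

Partials: r_u = (6*cos(u)*cos(v), 6*sin(v)*cos(u), -6*sin(u)), r_v = (-6*sin(u)*sin(v), 6*sin(u)*cos(v), 0). As functions of (u, v):
  E = r_u · r_u = 36,
  F = r_u · r_v = 0,
  G = r_v · r_v = 36*sin(u)^2.
Evaluating at (u, v) = (4*pi/5, -5*pi/6): E = 36, F = 0, G = 45/2 - 9*sqrt(5)/2.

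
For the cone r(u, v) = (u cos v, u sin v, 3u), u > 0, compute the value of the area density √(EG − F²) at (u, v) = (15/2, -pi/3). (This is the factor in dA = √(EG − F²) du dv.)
√(EG − F²)|_{(15/2, -pi/3)} = 15*sqrt(10)/2

E = 10, F = 0, G = u^2, so EG − F² = 10*u^2. Taking the positive square root: √(EG − F²) = sqrt(10)*Abs(u). At (u, v) = (15/2, -pi/3): 15*sqrt(10)/2.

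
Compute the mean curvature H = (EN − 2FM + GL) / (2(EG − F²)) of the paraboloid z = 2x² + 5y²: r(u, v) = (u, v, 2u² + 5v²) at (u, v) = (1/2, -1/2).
H = 77*sqrt(30)/900

With E = 16*u^2 + 1, F = 40*u*v, G = 100*v^2 + 1, L = 4/sqrt(16*u^2 + 100*v^2 + 1), M = 0, N = 10/sqrt(16*u^2 + 100*v^2 + 1), assemble
  H = (EN − 2FM + GL) / (2(EG − F²)) = (80*u^2 + 200*v^2 + 7)/(16*u^2 + 100*v^2 + 1)^(3/2).
At (u, v) = (1/2, -1/2): H = 77*sqrt(30)/900.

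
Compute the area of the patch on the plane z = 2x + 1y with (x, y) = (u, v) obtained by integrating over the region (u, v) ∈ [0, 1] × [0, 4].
Area = 4*sqrt(6)

Area = ∫∫ √(EG − F²) du dv with √(EG − F²) = sqrt(6). Integrating over [0, 1] × [0, 4] gives 4*sqrt(6).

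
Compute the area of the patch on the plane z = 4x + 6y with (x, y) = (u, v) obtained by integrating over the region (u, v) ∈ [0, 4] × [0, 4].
Area = 16*sqrt(53)

Area = ∫∫ √(EG − F²) du dv with √(EG − F²) = sqrt(53). Integrating over [0, 4] × [0, 4] gives 16*sqrt(53).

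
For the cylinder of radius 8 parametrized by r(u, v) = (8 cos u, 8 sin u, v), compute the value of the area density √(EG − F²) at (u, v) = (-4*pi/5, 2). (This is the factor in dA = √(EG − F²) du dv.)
√(EG − F²)|_{(-4*pi/5, 2)} = 8

E = 64, F = 0, G = 1, so EG − F² = 64. Taking the positive square root: √(EG − F²) = 8. At (u, v) = (-4*pi/5, 2): 8.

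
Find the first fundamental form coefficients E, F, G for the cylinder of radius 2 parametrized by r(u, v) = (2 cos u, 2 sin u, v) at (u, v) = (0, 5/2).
E = 4;  F = 0;  G = 1

Partials: r_u = (-2*sin(u), 2*cos(u), 0), r_v = (0, 0, 1). As functions of (u, v):
  E = r_u · r_u = 4,
  F = r_u · r_v = 0,
  G = r_v · r_v = 1.
Evaluating at (u, v) = (0, 5/2): E = 4, F = 0, G = 1.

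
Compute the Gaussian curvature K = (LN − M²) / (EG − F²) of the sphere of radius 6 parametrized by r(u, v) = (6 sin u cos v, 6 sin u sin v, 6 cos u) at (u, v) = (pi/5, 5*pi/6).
K = 1/36

Coefficients of the first fundamental form: E = 36, F = 0, G = 36*sin(u)^2.
Coefficients of the second fundamental form: L = -6*sin(u)/Abs(sin(u)), M = 0, N = -6*sin(u)^3/Abs(sin(u)).
Assemble K = (LN − M²)/(EG − F²) = 1/36. At (u, v) = (pi/5, 5*pi/6): K = 1/36.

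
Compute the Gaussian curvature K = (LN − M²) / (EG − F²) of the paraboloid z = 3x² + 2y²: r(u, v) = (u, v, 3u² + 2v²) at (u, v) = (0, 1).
K = 24/289

Coefficients of the first fundamental form: E = 36*u^2 + 1, F = 24*u*v, G = 16*v^2 + 1.
Coefficients of the second fundamental form: L = 6/sqrt(36*u^2 + 16*v^2 + 1), M = 0, N = 4/sqrt(36*u^2 + 16*v^2 + 1).
Assemble K = (LN − M²)/(EG − F²) = 24/(1296*u^4 + 1152*u^2*v^2 + 72*u^2 + 256*v^4 + 32*v^2 + 1). At (u, v) = (0, 1): K = 24/289.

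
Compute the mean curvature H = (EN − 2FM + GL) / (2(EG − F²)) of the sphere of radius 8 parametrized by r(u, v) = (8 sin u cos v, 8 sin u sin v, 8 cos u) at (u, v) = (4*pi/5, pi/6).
H = -1/8

With E = 64, F = 0, G = 64*sin(u)^2, L = -8*sin(u)/Abs(sin(u)), M = 0, N = -8*sin(u)^3/Abs(sin(u)), assemble
  H = (EN − 2FM + GL) / (2(EG − F²)) = -sin(u)/(8*Abs(sin(u))).
At (u, v) = (4*pi/5, pi/6): H = -1/8.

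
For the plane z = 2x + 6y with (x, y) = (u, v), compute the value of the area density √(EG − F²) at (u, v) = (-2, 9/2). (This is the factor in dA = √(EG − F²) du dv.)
√(EG − F²)|_{(-2, 9/2)} = sqrt(41)

E = 5, F = 12, G = 37, so EG − F² = 41. Taking the positive square root: √(EG − F²) = sqrt(41). At (u, v) = (-2, 9/2): sqrt(41).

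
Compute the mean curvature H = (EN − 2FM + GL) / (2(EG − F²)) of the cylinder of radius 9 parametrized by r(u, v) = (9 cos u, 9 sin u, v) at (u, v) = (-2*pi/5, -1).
H = -1/18

With E = 81, F = 0, G = 1, L = -9, M = 0, N = 0, assemble
  H = (EN − 2FM + GL) / (2(EG − F²)) = -1/18.
At (u, v) = (-2*pi/5, -1): H = -1/18.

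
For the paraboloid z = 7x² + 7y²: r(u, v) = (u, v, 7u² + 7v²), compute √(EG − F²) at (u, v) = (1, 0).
√(EG − F²)|_{(1, 0)} = sqrt(197)

E = 196*u^2 + 1, F = 196*u*v, G = 196*v^2 + 1; EG − F² = 196*u^2 + 196*v^2 + 1; √(EG − F²) = sqrt(196*u^2 + 196*v^2 + 1). At the given point: sqrt(197).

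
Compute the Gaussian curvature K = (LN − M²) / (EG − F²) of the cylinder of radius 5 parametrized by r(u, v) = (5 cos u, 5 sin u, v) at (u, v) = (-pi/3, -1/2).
K = 0

Coefficients of the first fundamental form: E = 25, F = 0, G = 1.
Coefficients of the second fundamental form: L = -5, M = 0, N = 0.
Assemble K = (LN − M²)/(EG − F²) = 0. At (u, v) = (-pi/3, -1/2): K = 0.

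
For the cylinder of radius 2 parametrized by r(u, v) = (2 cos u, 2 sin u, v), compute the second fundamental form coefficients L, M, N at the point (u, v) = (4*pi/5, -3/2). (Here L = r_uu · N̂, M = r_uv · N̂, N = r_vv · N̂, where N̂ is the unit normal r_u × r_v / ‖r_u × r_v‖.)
L = -2;  M = 0;  N = 0

Compute the unit normal N̂(u, v) = (cos(u), sin(u), 0), and the second partials r_uu, r_uv, r_vv. Take dot products:
  L(u, v) = r_uu · N̂ = -2,
  M(u, v) = r_uv · N̂ = 0,
  N(u, v) = r_vv · N̂ = 0.
Evaluating at (u, v) = (4*pi/5, -3/2):
  L = -2, M = 0, N = 0.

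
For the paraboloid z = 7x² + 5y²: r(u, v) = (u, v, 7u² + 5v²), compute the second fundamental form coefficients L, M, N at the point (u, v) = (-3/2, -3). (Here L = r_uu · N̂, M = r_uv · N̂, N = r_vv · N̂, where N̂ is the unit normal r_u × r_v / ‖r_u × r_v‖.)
L = 7*sqrt(1342)/671;  M = 0;  N = 5*sqrt(1342)/671

Compute the unit normal N̂(u, v) = (-14*u/sqrt(196*u^2 + 100*v^2 + 1), -10*v/sqrt(196*u^2 + 100*v^2 + 1), 1/sqrt(196*u^2 + 100*v^2 + 1)), and the second partials r_uu, r_uv, r_vv. Take dot products:
  L(u, v) = r_uu · N̂ = 14/sqrt(196*u^2 + 100*v^2 + 1),
  M(u, v) = r_uv · N̂ = 0,
  N(u, v) = r_vv · N̂ = 10/sqrt(196*u^2 + 100*v^2 + 1).
Evaluating at (u, v) = (-3/2, -3):
  L = 7*sqrt(1342)/671, M = 0, N = 5*sqrt(1342)/671.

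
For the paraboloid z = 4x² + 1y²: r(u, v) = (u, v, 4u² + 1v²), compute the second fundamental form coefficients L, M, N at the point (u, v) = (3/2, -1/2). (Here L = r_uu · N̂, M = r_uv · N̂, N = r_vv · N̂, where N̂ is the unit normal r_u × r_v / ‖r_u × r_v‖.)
L = 4*sqrt(146)/73;  M = 0;  N = sqrt(146)/73

Compute the unit normal N̂(u, v) = (-8*u/sqrt(64*u^2 + 4*v^2 + 1), -2*v/sqrt(64*u^2 + 4*v^2 + 1), 1/sqrt(64*u^2 + 4*v^2 + 1)), and the second partials r_uu, r_uv, r_vv. Take dot products:
  L(u, v) = r_uu · N̂ = 8/sqrt(64*u^2 + 4*v^2 + 1),
  M(u, v) = r_uv · N̂ = 0,
  N(u, v) = r_vv · N̂ = 2/sqrt(64*u^2 + 4*v^2 + 1).
Evaluating at (u, v) = (3/2, -1/2):
  L = 4*sqrt(146)/73, M = 0, N = sqrt(146)/73.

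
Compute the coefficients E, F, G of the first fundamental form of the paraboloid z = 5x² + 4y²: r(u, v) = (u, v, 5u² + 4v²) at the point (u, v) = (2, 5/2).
E = 401;  F = 400;  G = 401

Partials: r_u = (1, 0, 10*u), r_v = (0, 1, 8*v). As functions of (u, v):
  E = r_u · r_u = 100*u^2 + 1,
  F = r_u · r_v = 80*u*v,
  G = r_v · r_v = 64*v^2 + 1.
Evaluating at (u, v) = (2, 5/2): E = 401, F = 400, G = 401.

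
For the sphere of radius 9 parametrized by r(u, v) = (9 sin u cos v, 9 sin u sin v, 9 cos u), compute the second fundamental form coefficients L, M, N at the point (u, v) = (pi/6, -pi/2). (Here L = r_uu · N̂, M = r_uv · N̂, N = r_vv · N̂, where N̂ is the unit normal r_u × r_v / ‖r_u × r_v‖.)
L = -9;  M = 0;  N = -9/4

Compute the unit normal N̂(u, v) = (sin(u)^2*cos(v)/Abs(sin(u)), sin(u)^2*sin(v)/Abs(sin(u)), sin(2*u)/(2*Abs(sin(u)))), and the second partials r_uu, r_uv, r_vv. Take dot products:
  L(u, v) = r_uu · N̂ = -9*sin(u)/Abs(sin(u)),
  M(u, v) = r_uv · N̂ = 0,
  N(u, v) = r_vv · N̂ = -9*sin(u)^3/Abs(sin(u)).
Evaluating at (u, v) = (pi/6, -pi/2):
  L = -9, M = 0, N = -9/4.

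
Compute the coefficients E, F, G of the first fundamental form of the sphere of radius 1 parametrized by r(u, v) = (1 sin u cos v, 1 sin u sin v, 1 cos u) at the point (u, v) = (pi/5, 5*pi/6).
E = 1;  F = 0;  G = 5/8 - sqrt(5)/8

Partials: r_u = (cos(u)*cos(v), sin(v)*cos(u), -sin(u)), r_v = (-sin(u)*sin(v), sin(u)*cos(v), 0). As functions of (u, v):
  E = r_u · r_u = 1,
  F = r_u · r_v = 0,
  G = r_v · r_v = sin(u)^2.
Evaluating at (u, v) = (pi/5, 5*pi/6): E = 1, F = 0, G = 5/8 - sqrt(5)/8.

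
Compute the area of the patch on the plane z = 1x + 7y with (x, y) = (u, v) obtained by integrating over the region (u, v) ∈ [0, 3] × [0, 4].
Area = 12*sqrt(51)

Area = ∫∫ √(EG − F²) du dv with √(EG − F²) = sqrt(51). Integrating over [0, 3] × [0, 4] gives 12*sqrt(51).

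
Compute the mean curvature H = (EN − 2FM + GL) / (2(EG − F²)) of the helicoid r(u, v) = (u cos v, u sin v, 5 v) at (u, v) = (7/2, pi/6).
H = 0

With E = 1, F = 0, G = u^2 + 25, L = 0, M = -5/sqrt(u^2 + 25), N = 0, assemble
  H = (EN − 2FM + GL) / (2(EG − F²)) = 0.
At (u, v) = (7/2, pi/6): H = 0.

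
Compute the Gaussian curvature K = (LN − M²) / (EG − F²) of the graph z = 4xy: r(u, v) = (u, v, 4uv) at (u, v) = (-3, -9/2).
K = -16/219961

Coefficients of the first fundamental form: E = 16*v^2 + 1, F = 16*u*v, G = 16*u^2 + 1.
Coefficients of the second fundamental form: L = 0, M = 4/sqrt(16*u^2 + 16*v^2 + 1), N = 0.
Assemble K = (LN − M²)/(EG − F²) = -16/(256*u^4 + 512*u^2*v^2 + 32*u^2 + 256*v^4 + 32*v^2 + 1). At (u, v) = (-3, -9/2): K = -16/219961.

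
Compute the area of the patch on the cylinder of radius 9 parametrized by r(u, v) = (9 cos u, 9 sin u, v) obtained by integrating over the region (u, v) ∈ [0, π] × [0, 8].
Area = 72*pi

Area = ∫∫ √(EG − F²) du dv with √(EG − F²) = 9. Integrating over [0, π] × [0, 8] gives 72*pi.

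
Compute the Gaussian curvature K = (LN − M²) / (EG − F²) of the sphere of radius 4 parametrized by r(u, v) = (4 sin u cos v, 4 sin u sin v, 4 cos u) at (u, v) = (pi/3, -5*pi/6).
K = 1/16

Coefficients of the first fundamental form: E = 16, F = 0, G = 16*sin(u)^2.
Coefficients of the second fundamental form: L = -4*sin(u)/Abs(sin(u)), M = 0, N = -4*sin(u)^3/Abs(sin(u)).
Assemble K = (LN − M²)/(EG − F²) = 1/16. At (u, v) = (pi/3, -5*pi/6): K = 1/16.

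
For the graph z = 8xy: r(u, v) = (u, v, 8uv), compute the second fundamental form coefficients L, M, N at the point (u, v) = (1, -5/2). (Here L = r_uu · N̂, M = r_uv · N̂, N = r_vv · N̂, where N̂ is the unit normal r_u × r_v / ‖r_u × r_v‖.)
L = 0;  M = 8*sqrt(465)/465;  N = 0

Compute the unit normal N̂(u, v) = (-8*v/sqrt(64*u^2 + 64*v^2 + 1), -8*u/sqrt(64*u^2 + 64*v^2 + 1), 1/sqrt(64*u^2 + 64*v^2 + 1)), and the second partials r_uu, r_uv, r_vv. Take dot products:
  L(u, v) = r_uu · N̂ = 0,
  M(u, v) = r_uv · N̂ = 8/sqrt(64*u^2 + 64*v^2 + 1),
  N(u, v) = r_vv · N̂ = 0.
Evaluating at (u, v) = (1, -5/2):
  L = 0, M = 8*sqrt(465)/465, N = 0.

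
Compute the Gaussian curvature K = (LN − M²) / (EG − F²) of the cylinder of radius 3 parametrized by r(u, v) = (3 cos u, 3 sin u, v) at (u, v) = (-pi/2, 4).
K = 0

Coefficients of the first fundamental form: E = 9, F = 0, G = 1.
Coefficients of the second fundamental form: L = -3, M = 0, N = 0.
Assemble K = (LN − M²)/(EG − F²) = 0. At (u, v) = (-pi/2, 4): K = 0.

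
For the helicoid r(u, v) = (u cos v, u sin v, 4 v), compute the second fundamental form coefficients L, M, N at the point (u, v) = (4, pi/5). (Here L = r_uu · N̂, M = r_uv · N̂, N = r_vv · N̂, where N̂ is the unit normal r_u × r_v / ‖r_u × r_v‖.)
L = 0;  M = -sqrt(2)/2;  N = 0

Compute the unit normal N̂(u, v) = (4*sin(v)/sqrt(u^2 + 16), -4*cos(v)/sqrt(u^2 + 16), u/sqrt(u^2 + 16)), and the second partials r_uu, r_uv, r_vv. Take dot products:
  L(u, v) = r_uu · N̂ = 0,
  M(u, v) = r_uv · N̂ = -4/sqrt(u^2 + 16),
  N(u, v) = r_vv · N̂ = 0.
Evaluating at (u, v) = (4, pi/5):
  L = 0, M = -sqrt(2)/2, N = 0.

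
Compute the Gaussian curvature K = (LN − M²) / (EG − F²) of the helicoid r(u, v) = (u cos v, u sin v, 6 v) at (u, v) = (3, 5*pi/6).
K = -4/225

Coefficients of the first fundamental form: E = 1, F = 0, G = u^2 + 36.
Coefficients of the second fundamental form: L = 0, M = -6/sqrt(u^2 + 36), N = 0.
Assemble K = (LN − M²)/(EG − F²) = -36/(u^2 + 36)^2. At (u, v) = (3, 5*pi/6): K = -4/225.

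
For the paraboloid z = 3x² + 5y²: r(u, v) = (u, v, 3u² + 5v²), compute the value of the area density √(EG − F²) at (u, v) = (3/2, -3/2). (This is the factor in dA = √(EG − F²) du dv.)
√(EG − F²)|_{(3/2, -3/2)} = sqrt(307)

E = 36*u^2 + 1, F = 60*u*v, G = 100*v^2 + 1, so EG − F² = 36*u^2 + 100*v^2 + 1. Taking the positive square root: √(EG − F²) = sqrt(36*u^2 + 100*v^2 + 1). At (u, v) = (3/2, -3/2): sqrt(307).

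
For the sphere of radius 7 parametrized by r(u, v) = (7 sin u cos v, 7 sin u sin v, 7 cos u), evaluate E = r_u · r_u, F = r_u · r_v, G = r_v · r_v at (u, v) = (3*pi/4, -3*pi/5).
E = 49;  F = 0;  G = 49/2

Partials: r_u = (7*cos(u)*cos(v), 7*sin(v)*cos(u), -7*sin(u)), r_v = (-7*sin(u)*sin(v), 7*sin(u)*cos(v), 0). As functions of (u, v):
  E = r_u · r_u = 49,
  F = r_u · r_v = 0,
  G = r_v · r_v = 49*sin(u)^2.
Evaluating at (u, v) = (3*pi/4, -3*pi/5): E = 49, F = 0, G = 49/2.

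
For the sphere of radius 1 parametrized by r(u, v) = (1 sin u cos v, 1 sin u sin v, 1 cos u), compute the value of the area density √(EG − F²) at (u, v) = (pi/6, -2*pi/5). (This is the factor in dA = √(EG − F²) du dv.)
√(EG − F²)|_{(pi/6, -2*pi/5)} = 1/2

E = 1, F = 0, G = sin(u)^2, so EG − F² = sin(u)^2. Taking the positive square root: √(EG − F²) = Abs(sin(u)). At (u, v) = (pi/6, -2*pi/5): 1/2.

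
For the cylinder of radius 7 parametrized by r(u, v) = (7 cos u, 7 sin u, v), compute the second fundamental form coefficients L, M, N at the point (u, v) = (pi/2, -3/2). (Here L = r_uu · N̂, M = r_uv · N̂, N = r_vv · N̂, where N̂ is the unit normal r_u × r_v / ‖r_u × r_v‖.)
L = -7;  M = 0;  N = 0

Compute the unit normal N̂(u, v) = (cos(u), sin(u), 0), and the second partials r_uu, r_uv, r_vv. Take dot products:
  L(u, v) = r_uu · N̂ = -7,
  M(u, v) = r_uv · N̂ = 0,
  N(u, v) = r_vv · N̂ = 0.
Evaluating at (u, v) = (pi/2, -3/2):
  L = -7, M = 0, N = 0.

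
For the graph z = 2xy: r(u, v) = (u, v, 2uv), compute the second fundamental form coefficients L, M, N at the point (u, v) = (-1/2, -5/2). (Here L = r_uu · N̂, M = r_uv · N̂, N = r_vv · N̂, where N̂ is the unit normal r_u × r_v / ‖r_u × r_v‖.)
L = 0;  M = 2*sqrt(3)/9;  N = 0

Compute the unit normal N̂(u, v) = (-2*v/sqrt(4*u^2 + 4*v^2 + 1), -2*u/sqrt(4*u^2 + 4*v^2 + 1), 1/sqrt(4*u^2 + 4*v^2 + 1)), and the second partials r_uu, r_uv, r_vv. Take dot products:
  L(u, v) = r_uu · N̂ = 0,
  M(u, v) = r_uv · N̂ = 2/sqrt(4*u^2 + 4*v^2 + 1),
  N(u, v) = r_vv · N̂ = 0.
Evaluating at (u, v) = (-1/2, -5/2):
  L = 0, M = 2*sqrt(3)/9, N = 0.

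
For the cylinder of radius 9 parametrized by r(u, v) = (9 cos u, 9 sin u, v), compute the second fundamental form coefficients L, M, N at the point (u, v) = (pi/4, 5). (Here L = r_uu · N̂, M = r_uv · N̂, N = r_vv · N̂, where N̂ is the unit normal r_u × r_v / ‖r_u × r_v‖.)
L = -9;  M = 0;  N = 0

Compute the unit normal N̂(u, v) = (cos(u), sin(u), 0), and the second partials r_uu, r_uv, r_vv. Take dot products:
  L(u, v) = r_uu · N̂ = -9,
  M(u, v) = r_uv · N̂ = 0,
  N(u, v) = r_vv · N̂ = 0.
Evaluating at (u, v) = (pi/4, 5):
  L = -9, M = 0, N = 0.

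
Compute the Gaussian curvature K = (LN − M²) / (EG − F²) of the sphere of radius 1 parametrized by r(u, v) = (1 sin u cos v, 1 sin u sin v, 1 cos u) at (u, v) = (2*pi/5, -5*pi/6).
K = 1

Coefficients of the first fundamental form: E = 1, F = 0, G = sin(u)^2.
Coefficients of the second fundamental form: L = -sin(u)/Abs(sin(u)), M = 0, N = -sin(u)^3/Abs(sin(u)).
Assemble K = (LN − M²)/(EG − F²) = 1. At (u, v) = (2*pi/5, -5*pi/6): K = 1.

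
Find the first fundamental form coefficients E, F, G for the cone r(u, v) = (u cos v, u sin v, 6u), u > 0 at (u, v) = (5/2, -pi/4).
E = 37;  F = 0;  G = 25/4

Partials: r_u = (cos(v), sin(v), 6), r_v = (-u*sin(v), u*cos(v), 0). As functions of (u, v):
  E = r_u · r_u = 37,
  F = r_u · r_v = 0,
  G = r_v · r_v = u^2.
Evaluating at (u, v) = (5/2, -pi/4): E = 37, F = 0, G = 25/4.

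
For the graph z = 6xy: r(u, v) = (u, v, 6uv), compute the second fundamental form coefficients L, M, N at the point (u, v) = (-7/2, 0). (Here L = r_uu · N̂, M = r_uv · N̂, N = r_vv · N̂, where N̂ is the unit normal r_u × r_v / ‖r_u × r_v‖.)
L = 0;  M = 3*sqrt(442)/221;  N = 0

Compute the unit normal N̂(u, v) = (-6*v/sqrt(36*u^2 + 36*v^2 + 1), -6*u/sqrt(36*u^2 + 36*v^2 + 1), 1/sqrt(36*u^2 + 36*v^2 + 1)), and the second partials r_uu, r_uv, r_vv. Take dot products:
  L(u, v) = r_uu · N̂ = 0,
  M(u, v) = r_uv · N̂ = 6/sqrt(36*u^2 + 36*v^2 + 1),
  N(u, v) = r_vv · N̂ = 0.
Evaluating at (u, v) = (-7/2, 0):
  L = 0, M = 3*sqrt(442)/221, N = 0.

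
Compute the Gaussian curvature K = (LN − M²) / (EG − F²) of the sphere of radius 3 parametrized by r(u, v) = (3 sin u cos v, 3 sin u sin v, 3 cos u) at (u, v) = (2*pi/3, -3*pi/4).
K = 1/9

Coefficients of the first fundamental form: E = 9, F = 0, G = 9*sin(u)^2.
Coefficients of the second fundamental form: L = -3*sin(u)/Abs(sin(u)), M = 0, N = -3*sin(u)^3/Abs(sin(u)).
Assemble K = (LN − M²)/(EG − F²) = 1/9. At (u, v) = (2*pi/3, -3*pi/4): K = 1/9.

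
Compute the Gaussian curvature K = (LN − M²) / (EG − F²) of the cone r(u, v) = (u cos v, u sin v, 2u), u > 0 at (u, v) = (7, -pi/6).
K = 0

Coefficients of the first fundamental form: E = 5, F = 0, G = u^2.
Coefficients of the second fundamental form: L = 0, M = 0, N = 2*sqrt(5)*u^2/(5*Abs(u)).
Assemble K = (LN − M²)/(EG − F²) = 0. At (u, v) = (7, -pi/6): K = 0.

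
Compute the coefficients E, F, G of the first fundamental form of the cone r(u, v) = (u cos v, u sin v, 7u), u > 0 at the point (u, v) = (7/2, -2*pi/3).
E = 50;  F = 0;  G = 49/4

Partials: r_u = (cos(v), sin(v), 7), r_v = (-u*sin(v), u*cos(v), 0). As functions of (u, v):
  E = r_u · r_u = 50,
  F = r_u · r_v = 0,
  G = r_v · r_v = u^2.
Evaluating at (u, v) = (7/2, -2*pi/3): E = 50, F = 0, G = 49/4.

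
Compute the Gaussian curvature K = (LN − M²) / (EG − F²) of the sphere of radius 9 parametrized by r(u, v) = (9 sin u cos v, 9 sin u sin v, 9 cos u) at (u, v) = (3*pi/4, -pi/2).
K = 1/81

Coefficients of the first fundamental form: E = 81, F = 0, G = 81*sin(u)^2.
Coefficients of the second fundamental form: L = -9*sin(u)/Abs(sin(u)), M = 0, N = -9*sin(u)^3/Abs(sin(u)).
Assemble K = (LN − M²)/(EG − F²) = 1/81. At (u, v) = (3*pi/4, -pi/2): K = 1/81.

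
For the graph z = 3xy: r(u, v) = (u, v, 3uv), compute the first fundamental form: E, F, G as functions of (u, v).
E = 9*v^2 + 1;  F = 9*u*v;  G = 9*u^2 + 1

Compute partials: r_u = (1, 0, 3*v), r_v = (0, 1, 3*u). Then
  E = r_u · r_u = 9*v^2 + 1,
  F = r_u · r_v = 9*u*v,
  G = r_v · r_v = 9*u^2 + 1.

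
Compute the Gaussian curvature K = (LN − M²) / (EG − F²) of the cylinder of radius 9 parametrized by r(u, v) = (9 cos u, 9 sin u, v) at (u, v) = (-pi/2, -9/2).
K = 0

Coefficients of the first fundamental form: E = 81, F = 0, G = 1.
Coefficients of the second fundamental form: L = -9, M = 0, N = 0.
Assemble K = (LN − M²)/(EG − F²) = 0. At (u, v) = (-pi/2, -9/2): K = 0.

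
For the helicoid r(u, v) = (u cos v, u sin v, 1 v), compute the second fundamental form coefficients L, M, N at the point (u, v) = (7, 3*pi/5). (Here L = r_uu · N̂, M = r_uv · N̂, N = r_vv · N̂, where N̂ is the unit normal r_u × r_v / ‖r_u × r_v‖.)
L = 0;  M = -sqrt(2)/10;  N = 0

Compute the unit normal N̂(u, v) = (sin(v)/sqrt(u^2 + 1), -cos(v)/sqrt(u^2 + 1), u/sqrt(u^2 + 1)), and the second partials r_uu, r_uv, r_vv. Take dot products:
  L(u, v) = r_uu · N̂ = 0,
  M(u, v) = r_uv · N̂ = -1/sqrt(u^2 + 1),
  N(u, v) = r_vv · N̂ = 0.
Evaluating at (u, v) = (7, 3*pi/5):
  L = 0, M = -sqrt(2)/10, N = 0.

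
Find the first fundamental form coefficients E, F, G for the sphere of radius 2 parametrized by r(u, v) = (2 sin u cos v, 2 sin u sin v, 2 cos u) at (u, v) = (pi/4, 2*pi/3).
E = 4;  F = 0;  G = 2

Partials: r_u = (2*cos(u)*cos(v), 2*sin(v)*cos(u), -2*sin(u)), r_v = (-2*sin(u)*sin(v), 2*sin(u)*cos(v), 0). As functions of (u, v):
  E = r_u · r_u = 4,
  F = r_u · r_v = 0,
  G = r_v · r_v = 4*sin(u)^2.
Evaluating at (u, v) = (pi/4, 2*pi/3): E = 4, F = 0, G = 2.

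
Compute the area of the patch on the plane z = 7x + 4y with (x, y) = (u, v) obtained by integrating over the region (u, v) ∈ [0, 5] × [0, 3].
Area = 15*sqrt(66)

Area = ∫∫ √(EG − F²) du dv with √(EG − F²) = sqrt(66). Integrating over [0, 5] × [0, 3] gives 15*sqrt(66).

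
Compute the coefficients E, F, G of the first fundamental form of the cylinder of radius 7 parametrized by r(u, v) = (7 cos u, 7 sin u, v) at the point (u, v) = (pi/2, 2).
E = 49;  F = 0;  G = 1

Partials: r_u = (-7*sin(u), 7*cos(u), 0), r_v = (0, 0, 1). As functions of (u, v):
  E = r_u · r_u = 49,
  F = r_u · r_v = 0,
  G = r_v · r_v = 1.
Evaluating at (u, v) = (pi/2, 2): E = 49, F = 0, G = 1.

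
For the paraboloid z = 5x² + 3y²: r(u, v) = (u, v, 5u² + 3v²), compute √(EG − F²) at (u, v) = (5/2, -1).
√(EG − F²)|_{(5/2, -1)} = sqrt(662)

E = 100*u^2 + 1, F = 60*u*v, G = 36*v^2 + 1; EG − F² = 100*u^2 + 36*v^2 + 1; √(EG − F²) = sqrt(100*u^2 + 36*v^2 + 1). At the given point: sqrt(662).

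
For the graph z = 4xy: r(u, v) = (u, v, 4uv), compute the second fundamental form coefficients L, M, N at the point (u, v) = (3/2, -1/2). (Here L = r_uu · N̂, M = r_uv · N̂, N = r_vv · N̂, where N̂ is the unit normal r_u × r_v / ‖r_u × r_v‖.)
L = 0;  M = 4*sqrt(41)/41;  N = 0

Compute the unit normal N̂(u, v) = (-4*v/sqrt(16*u^2 + 16*v^2 + 1), -4*u/sqrt(16*u^2 + 16*v^2 + 1), 1/sqrt(16*u^2 + 16*v^2 + 1)), and the second partials r_uu, r_uv, r_vv. Take dot products:
  L(u, v) = r_uu · N̂ = 0,
  M(u, v) = r_uv · N̂ = 4/sqrt(16*u^2 + 16*v^2 + 1),
  N(u, v) = r_vv · N̂ = 0.
Evaluating at (u, v) = (3/2, -1/2):
  L = 0, M = 4*sqrt(41)/41, N = 0.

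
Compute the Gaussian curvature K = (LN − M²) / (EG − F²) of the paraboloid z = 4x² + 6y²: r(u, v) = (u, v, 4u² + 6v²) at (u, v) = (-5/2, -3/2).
K = 96/525625

Coefficients of the first fundamental form: E = 64*u^2 + 1, F = 96*u*v, G = 144*v^2 + 1.
Coefficients of the second fundamental form: L = 8/sqrt(64*u^2 + 144*v^2 + 1), M = 0, N = 12/sqrt(64*u^2 + 144*v^2 + 1).
Assemble K = (LN − M²)/(EG − F²) = 96/(4096*u^4 + 18432*u^2*v^2 + 128*u^2 + 20736*v^4 + 288*v^2 + 1). At (u, v) = (-5/2, -3/2): K = 96/525625.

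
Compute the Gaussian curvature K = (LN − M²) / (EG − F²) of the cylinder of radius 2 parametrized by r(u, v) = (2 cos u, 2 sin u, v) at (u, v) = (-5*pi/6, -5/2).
K = 0

Coefficients of the first fundamental form: E = 4, F = 0, G = 1.
Coefficients of the second fundamental form: L = -2, M = 0, N = 0.
Assemble K = (LN − M²)/(EG − F²) = 0. At (u, v) = (-5*pi/6, -5/2): K = 0.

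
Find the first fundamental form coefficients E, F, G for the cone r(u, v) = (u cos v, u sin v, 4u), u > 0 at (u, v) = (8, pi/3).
E = 17;  F = 0;  G = 64

Partials: r_u = (cos(v), sin(v), 4), r_v = (-u*sin(v), u*cos(v), 0). As functions of (u, v):
  E = r_u · r_u = 17,
  F = r_u · r_v = 0,
  G = r_v · r_v = u^2.
Evaluating at (u, v) = (8, pi/3): E = 17, F = 0, G = 64.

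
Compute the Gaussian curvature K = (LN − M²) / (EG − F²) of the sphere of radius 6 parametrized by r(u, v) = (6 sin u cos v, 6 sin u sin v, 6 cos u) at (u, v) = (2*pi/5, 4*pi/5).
K = 1/36

Coefficients of the first fundamental form: E = 36, F = 0, G = 36*sin(u)^2.
Coefficients of the second fundamental form: L = -6*sin(u)/Abs(sin(u)), M = 0, N = -6*sin(u)^3/Abs(sin(u)).
Assemble K = (LN − M²)/(EG − F²) = 1/36. At (u, v) = (2*pi/5, 4*pi/5): K = 1/36.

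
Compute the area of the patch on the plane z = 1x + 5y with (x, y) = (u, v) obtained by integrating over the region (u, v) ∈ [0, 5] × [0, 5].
Area = 75*sqrt(3)

Area = ∫∫ √(EG − F²) du dv with √(EG − F²) = 3*sqrt(3). Integrating over [0, 5] × [0, 5] gives 75*sqrt(3).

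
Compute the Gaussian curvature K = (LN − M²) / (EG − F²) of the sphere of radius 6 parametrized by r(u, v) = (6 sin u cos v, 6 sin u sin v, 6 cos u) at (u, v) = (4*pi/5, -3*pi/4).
K = 1/36

Coefficients of the first fundamental form: E = 36, F = 0, G = 36*sin(u)^2.
Coefficients of the second fundamental form: L = -6*sin(u)/Abs(sin(u)), M = 0, N = -6*sin(u)^3/Abs(sin(u)).
Assemble K = (LN − M²)/(EG − F²) = 1/36. At (u, v) = (4*pi/5, -3*pi/4): K = 1/36.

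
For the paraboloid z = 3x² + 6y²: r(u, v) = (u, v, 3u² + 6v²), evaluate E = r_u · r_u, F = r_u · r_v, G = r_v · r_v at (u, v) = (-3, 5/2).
E = 325;  F = -540;  G = 901

Partials: r_u = (1, 0, 6*u), r_v = (0, 1, 12*v). As functions of (u, v):
  E = r_u · r_u = 36*u^2 + 1,
  F = r_u · r_v = 72*u*v,
  G = r_v · r_v = 144*v^2 + 1.
Evaluating at (u, v) = (-3, 5/2): E = 325, F = -540, G = 901.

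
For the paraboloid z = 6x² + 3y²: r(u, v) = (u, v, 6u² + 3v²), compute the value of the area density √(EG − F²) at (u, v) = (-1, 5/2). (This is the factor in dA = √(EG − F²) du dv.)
√(EG − F²)|_{(-1, 5/2)} = sqrt(370)

E = 144*u^2 + 1, F = 72*u*v, G = 36*v^2 + 1, so EG − F² = 144*u^2 + 36*v^2 + 1. Taking the positive square root: √(EG − F²) = sqrt(144*u^2 + 36*v^2 + 1). At (u, v) = (-1, 5/2): sqrt(370).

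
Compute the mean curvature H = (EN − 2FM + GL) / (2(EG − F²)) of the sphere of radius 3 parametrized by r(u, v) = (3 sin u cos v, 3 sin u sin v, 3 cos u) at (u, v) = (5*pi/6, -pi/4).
H = -1/3

With E = 9, F = 0, G = 9*sin(u)^2, L = -3*sin(u)/Abs(sin(u)), M = 0, N = -3*sin(u)^3/Abs(sin(u)), assemble
  H = (EN − 2FM + GL) / (2(EG − F²)) = -sin(u)/(3*Abs(sin(u))).
At (u, v) = (5*pi/6, -pi/4): H = -1/3.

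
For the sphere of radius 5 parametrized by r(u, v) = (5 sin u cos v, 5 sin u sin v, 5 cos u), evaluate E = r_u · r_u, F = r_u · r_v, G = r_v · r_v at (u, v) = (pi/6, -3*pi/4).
E = 25;  F = 0;  G = 25/4

Partials: r_u = (5*cos(u)*cos(v), 5*sin(v)*cos(u), -5*sin(u)), r_v = (-5*sin(u)*sin(v), 5*sin(u)*cos(v), 0). As functions of (u, v):
  E = r_u · r_u = 25,
  F = r_u · r_v = 0,
  G = r_v · r_v = 25*sin(u)^2.
Evaluating at (u, v) = (pi/6, -3*pi/4): E = 25, F = 0, G = 25/4.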